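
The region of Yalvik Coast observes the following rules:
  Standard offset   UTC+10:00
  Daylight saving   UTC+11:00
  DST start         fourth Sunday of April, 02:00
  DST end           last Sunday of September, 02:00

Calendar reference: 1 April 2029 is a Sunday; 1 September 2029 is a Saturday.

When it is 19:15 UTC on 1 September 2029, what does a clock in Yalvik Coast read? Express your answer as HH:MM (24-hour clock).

1 April 2029 is a Sunday, so the first Sunday is April 1 and the fourth is April 22.
1 September 2029 is a Saturday, so Sundays fall on 2, 9, 16, 23, 30; the last is September 30.
At the standard offset (UTC+10:00), 19:15 UTC + 10h = 05:15 Yalvik Coast standard time (rolling into the next day, 2 September 2029).
The standard-time date in Yalvik Coast, 2 September 2029, falls between 22 April and 30 September, so daylight saving is in effect and Yalvik Coast is at UTC+11:00.
19:15 UTC + 11h = 06:15 local (rolling into the next day, 2 September 2029).

06:15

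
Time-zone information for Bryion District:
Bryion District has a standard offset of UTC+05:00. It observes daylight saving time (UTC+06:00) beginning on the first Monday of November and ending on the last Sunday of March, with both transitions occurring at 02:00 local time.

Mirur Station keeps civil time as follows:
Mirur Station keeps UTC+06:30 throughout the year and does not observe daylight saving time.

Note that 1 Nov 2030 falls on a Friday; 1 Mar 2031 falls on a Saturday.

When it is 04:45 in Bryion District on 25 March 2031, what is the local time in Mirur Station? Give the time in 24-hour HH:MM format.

1 November 2030 is a Friday, so the first Monday is November 4.
1 March 2031 is a Saturday, so Sundays fall on 2, 9, 16, 23, 30; the last is March 30.
Daylight saving runs 4 November 2030 – 30 March 2031; 25 March 2031 is inside that window, so Bryion District is at UTC+06:00.
04:45 Bryion District − 6h = 22:45 UTC (rolling into the previous day, 24 March 2031).
Mirur Station has no daylight saving, so its offset is UTC+06:30 year-round.
22:45 UTC + 6h30m = 05:15 Mirur Station (rolling into the next day, 25 March 2031).

05:15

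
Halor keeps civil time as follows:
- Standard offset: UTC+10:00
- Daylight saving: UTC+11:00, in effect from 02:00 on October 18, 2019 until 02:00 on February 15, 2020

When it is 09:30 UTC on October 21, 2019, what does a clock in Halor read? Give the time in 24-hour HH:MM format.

At the standard offset (UTC+10:00), 09:30 UTC + 10h = 19:30 Halor standard time.
The standard-time date in Halor, October 21, 2019, lies within the daylight-saving period (18 October 2019 – 15 February 2020), so Halor is on daylight time, UTC+11:00.
09:30 UTC + 11h = 20:30 local.

20:30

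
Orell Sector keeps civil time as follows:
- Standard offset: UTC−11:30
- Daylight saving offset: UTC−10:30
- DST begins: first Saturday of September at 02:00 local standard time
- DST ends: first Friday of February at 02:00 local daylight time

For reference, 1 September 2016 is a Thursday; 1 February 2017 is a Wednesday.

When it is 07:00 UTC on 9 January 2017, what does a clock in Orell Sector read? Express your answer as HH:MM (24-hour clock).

1 September 2016 is a Thursday, so the first Saturday is September 3.
1 February 2017 is a Wednesday, so the first Friday is February 3.
At the standard offset (UTC−11:30), 07:00 UTC − 11h30m = 19:30 Orell Sector standard time (rolling into the previous day, 8 January 2017).
The standard-time date in Orell Sector, 8 January 2017, lies within the daylight-saving period (3 September 2016 – 3 February 2017), so Orell Sector is on daylight time, UTC−10:30.
07:00 UTC − 10h30m = 20:30 local (rolling into the previous day, 8 January 2017).

20:30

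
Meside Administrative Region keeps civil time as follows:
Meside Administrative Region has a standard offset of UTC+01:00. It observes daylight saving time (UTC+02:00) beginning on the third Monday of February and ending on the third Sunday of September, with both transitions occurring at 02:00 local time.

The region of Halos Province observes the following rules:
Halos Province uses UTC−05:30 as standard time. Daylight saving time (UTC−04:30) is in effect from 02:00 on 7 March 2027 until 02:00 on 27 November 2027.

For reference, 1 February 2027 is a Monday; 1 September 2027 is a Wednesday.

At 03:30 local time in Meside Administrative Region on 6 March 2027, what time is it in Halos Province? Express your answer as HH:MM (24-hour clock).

20:00

1 February 2027 is a Monday, so the first Monday is February 1 and the third is February 15.
1 September 2027 is a Wednesday, so the first Sunday is September 5 and the third is September 19.
6 March 2027 lies within the daylight-saving period (15 February – 19 September), so Meside Administrative Region is on daylight time, UTC+02:00.
03:30 Meside Administrative Region − 2h = 01:30 UTC.
At the standard offset (UTC−05:30), 01:30 UTC − 5h30m = 20:00 Halos Province standard time (rolling into the previous day, 5 March 2027).
The standard-time date in Halos Province, 5 March 2027, is outside the daylight-saving period (7 March – 27 November), so Halos Province is on standard time, UTC−05:30.
01:30 UTC − 5h30m = 20:00 Halos Province (rolling into the previous day, 5 March 2027).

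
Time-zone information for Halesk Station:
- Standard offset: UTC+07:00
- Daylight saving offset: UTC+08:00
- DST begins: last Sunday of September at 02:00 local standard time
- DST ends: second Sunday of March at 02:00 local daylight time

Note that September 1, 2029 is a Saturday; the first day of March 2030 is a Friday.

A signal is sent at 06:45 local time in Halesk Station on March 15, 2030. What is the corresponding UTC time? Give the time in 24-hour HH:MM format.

1 September 2029 is a Saturday, so Sundays fall on 2, 9, 16, 23, 30; the last is September 30.
1 March 2030 is a Friday, so the first Sunday is March 3 and the second is March 10.
March 15, 2030 is outside the daylight-saving period (30 September 2029 – 10 March 2030), so Halesk Station is on standard time, UTC+07:00.
06:45 local − 7h = 23:45 UTC (rolling into the previous day, 14 March 2030).

23:45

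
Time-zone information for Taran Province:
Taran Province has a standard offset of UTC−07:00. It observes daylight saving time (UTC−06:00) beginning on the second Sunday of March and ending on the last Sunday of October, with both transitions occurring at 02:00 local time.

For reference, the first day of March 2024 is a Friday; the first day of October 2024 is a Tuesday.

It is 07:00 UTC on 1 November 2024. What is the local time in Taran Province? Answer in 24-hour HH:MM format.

00:00

1 March 2024 is a Friday, so the first Sunday is March 3 and the second is March 10.
1 October 2024 is a Tuesday, so Sundays fall on 6, 13, 20, 27; the last is October 27.
At the standard offset (UTC−07:00), 07:00 UTC − 7h = 00:00 Taran Province standard time.
Daylight saving runs 10 March – 27 October; the standard-time date in Taran Province, 1 November 2024, is outside that window, so Taran Province is on standard time at UTC−07:00.
07:00 UTC − 7h = 00:00 local.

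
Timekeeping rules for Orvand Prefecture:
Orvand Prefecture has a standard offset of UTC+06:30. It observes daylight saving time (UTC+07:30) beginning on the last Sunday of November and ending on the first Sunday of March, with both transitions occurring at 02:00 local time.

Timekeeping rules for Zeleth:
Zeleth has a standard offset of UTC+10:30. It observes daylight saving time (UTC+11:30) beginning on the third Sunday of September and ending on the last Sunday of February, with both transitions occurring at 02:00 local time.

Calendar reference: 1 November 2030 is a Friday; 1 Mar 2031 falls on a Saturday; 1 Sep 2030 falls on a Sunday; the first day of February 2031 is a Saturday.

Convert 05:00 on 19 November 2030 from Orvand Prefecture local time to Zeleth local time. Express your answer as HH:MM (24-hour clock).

1 November 2030 is a Friday, so Sundays fall on 3, 10, 17, 24; the last is November 24.
1 March 2031 is a Saturday, so the first Sunday is March 2.
Daylight saving runs 24 November 2030 – 2 March 2031; 19 November 2030 is outside that window, so Orvand Prefecture is on standard time at UTC+06:30.
05:00 Orvand Prefecture − 6h30m = 22:30 UTC (rolling into the previous day, 18 November 2030).
1 September 2030 is a Sunday, so the first Sunday is September 1 and the third is September 15.
1 February 2031 is a Saturday, so Sundays fall on 2, 9, 16, 23; the last is February 23.
At the standard offset (UTC+10:30), 22:30 UTC + 10h30m = 09:00 Zeleth standard time (rolling into the next day, 19 November 2030).
The standard-time date in Zeleth, 19 November 2030, falls between 15 September 2030 and 23 February 2031, so daylight saving is in effect and Zeleth is at UTC+11:30.
22:30 UTC + 11h30m = 10:00 Zeleth (rolling into the next day, 19 November 2030).

10:00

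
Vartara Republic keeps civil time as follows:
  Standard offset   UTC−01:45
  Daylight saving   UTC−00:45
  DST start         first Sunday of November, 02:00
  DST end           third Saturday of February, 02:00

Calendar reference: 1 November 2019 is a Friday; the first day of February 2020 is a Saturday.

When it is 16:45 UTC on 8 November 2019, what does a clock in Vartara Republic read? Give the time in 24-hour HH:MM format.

1 November 2019 is a Friday, so the first Sunday is November 3.
1 February 2020 is a Saturday, so the first Saturday is February 1 and the third is February 15.
At the standard offset (UTC−01:45), 16:45 UTC − 1h45m = 15:00 Vartara Republic standard time.
The standard-time date in Vartara Republic, 8 November 2019, lies within the daylight-saving period (3 November 2019 – 15 February 2020), so Vartara Republic is on daylight time, UTC−00:45.
16:45 UTC − 0h45m = 16:00 local.

16:00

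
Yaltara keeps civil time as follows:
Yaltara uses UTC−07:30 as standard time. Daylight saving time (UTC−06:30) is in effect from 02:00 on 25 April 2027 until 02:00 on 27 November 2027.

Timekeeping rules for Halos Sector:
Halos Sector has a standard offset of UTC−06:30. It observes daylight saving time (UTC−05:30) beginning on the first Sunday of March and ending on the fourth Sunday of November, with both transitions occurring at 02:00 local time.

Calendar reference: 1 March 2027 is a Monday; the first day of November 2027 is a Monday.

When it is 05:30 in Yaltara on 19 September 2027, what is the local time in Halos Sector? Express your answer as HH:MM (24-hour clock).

06:30

Daylight saving runs 25 April – 27 November; 19 September 2027 is inside that window, so Yaltara is at UTC−06:30.
05:30 Yaltara + 6h30m = 12:00 UTC.
1 March 2027 is a Monday, so the first Sunday is March 7.
1 November 2027 is a Monday, so the first Sunday is November 7 and the fourth is November 28.
At the standard offset (UTC−06:30), 12:00 UTC − 6h30m = 05:30 Halos Sector standard time.
Daylight saving runs 7 March – 28 November; the standard-time date in Halos Sector, 19 September 2027, is inside that window, so Halos Sector is at UTC−05:30.
12:00 UTC − 5h30m = 06:30 Halos Sector.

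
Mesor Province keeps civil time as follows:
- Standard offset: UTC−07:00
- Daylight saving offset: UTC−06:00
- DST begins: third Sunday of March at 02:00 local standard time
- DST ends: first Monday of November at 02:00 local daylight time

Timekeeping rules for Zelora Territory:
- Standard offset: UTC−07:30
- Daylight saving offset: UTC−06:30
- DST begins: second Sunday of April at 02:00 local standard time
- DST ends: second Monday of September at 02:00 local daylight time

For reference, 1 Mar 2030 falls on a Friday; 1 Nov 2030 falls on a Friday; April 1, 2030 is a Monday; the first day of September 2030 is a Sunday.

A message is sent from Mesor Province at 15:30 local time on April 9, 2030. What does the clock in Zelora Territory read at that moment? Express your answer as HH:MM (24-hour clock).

1 March 2030 is a Friday, so the first Sunday is March 3 and the third is March 17.
1 November 2030 is a Friday, so the first Monday is November 4.
Daylight saving runs 17 March – 4 November; April 9, 2030 is inside that window, so Mesor Province is at UTC−06:00.
15:30 Mesor Province + 6h = 21:30 UTC.
1 April 2030 is a Monday, so the first Sunday is April 7 and the second is April 14.
1 September 2030 is a Sunday, so the first Monday is September 2 and the second is September 9.
At the standard offset (UTC−07:30), 21:30 UTC − 7h30m = 14:00 Zelora Territory standard time.
The standard-time date in Zelora Territory, April 9, 2030, does not fall between 14 April and 9 September, so daylight saving is not in effect and Zelora Territory is at UTC−07:30.
21:30 UTC − 7h30m = 14:00 Zelora Territory.

14:00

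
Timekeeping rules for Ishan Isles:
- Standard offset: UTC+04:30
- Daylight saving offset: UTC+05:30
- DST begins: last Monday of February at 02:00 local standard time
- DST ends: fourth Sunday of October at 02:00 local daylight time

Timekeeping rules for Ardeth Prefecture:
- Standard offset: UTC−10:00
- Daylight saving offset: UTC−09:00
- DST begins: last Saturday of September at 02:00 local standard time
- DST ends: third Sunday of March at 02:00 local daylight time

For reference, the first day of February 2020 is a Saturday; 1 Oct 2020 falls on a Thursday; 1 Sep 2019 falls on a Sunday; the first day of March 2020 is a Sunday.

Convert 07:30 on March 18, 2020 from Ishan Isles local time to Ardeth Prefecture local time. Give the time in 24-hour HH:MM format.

16:00

1 February 2020 is a Saturday, so Mondays fall on 3, 10, 17, 24; the last is February 24.
1 October 2020 is a Thursday, so the first Sunday is October 4 and the fourth is October 25.
March 18, 2020 lies within the daylight-saving period (24 February – 25 October), so Ishan Isles is on daylight time, UTC+05:30.
07:30 Ishan Isles − 5h30m = 02:00 UTC.
1 September 2019 is a Sunday, so Saturdays fall on 7, 14, 21, 28; the last is September 28.
1 March 2020 is a Sunday, so the first Sunday is March 1 and the third is March 15.
At the standard offset (UTC−10:00), 02:00 UTC − 10h = 16:00 Ardeth Prefecture standard time (rolling into the previous day, 17 March 2020).
Daylight saving runs 28 September 2019 – 15 March 2020; the standard-time date in Ardeth Prefecture, March 17, 2020, is outside that window, so Ardeth Prefecture is on standard time at UTC−10:00.
02:00 UTC − 10h = 16:00 Ardeth Prefecture (rolling into the previous day, 17 March 2020).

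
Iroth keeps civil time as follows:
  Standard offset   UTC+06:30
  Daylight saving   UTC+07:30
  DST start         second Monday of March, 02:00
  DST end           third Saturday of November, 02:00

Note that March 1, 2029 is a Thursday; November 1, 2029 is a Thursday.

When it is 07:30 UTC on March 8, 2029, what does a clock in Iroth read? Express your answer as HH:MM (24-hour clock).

1 March 2029 is a Thursday, so the first Monday is March 5 and the second is March 12.
1 November 2029 is a Thursday, so the first Saturday is November 3 and the third is November 17.
At the standard offset (UTC+06:30), 07:30 UTC + 6h30m = 14:00 Iroth standard time.
The standard-time date in Iroth, March 8, 2029, does not fall between 12 March and 17 November, so daylight saving is not in effect and Iroth is at UTC+06:30.
07:30 UTC + 6h30m = 14:00 local.

14:00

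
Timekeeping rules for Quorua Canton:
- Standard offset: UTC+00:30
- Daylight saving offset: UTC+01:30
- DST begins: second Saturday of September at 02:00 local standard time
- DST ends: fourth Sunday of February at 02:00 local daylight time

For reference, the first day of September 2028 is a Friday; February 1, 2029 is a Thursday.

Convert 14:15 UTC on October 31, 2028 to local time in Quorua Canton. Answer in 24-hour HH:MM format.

15:45

1 September 2028 is a Friday, so the first Saturday is September 2 and the second is September 9.
1 February 2029 is a Thursday, so the first Sunday is February 4 and the fourth is February 25.
At the standard offset (UTC+00:30), 14:15 UTC + 0h30m = 14:45 Quorua Canton standard time.
The standard-time date in Quorua Canton, October 31, 2028, lies within the daylight-saving period (9 September 2028 – 25 February 2029), so Quorua Canton is on daylight time, UTC+01:30.
14:15 UTC + 1h30m = 15:45 local.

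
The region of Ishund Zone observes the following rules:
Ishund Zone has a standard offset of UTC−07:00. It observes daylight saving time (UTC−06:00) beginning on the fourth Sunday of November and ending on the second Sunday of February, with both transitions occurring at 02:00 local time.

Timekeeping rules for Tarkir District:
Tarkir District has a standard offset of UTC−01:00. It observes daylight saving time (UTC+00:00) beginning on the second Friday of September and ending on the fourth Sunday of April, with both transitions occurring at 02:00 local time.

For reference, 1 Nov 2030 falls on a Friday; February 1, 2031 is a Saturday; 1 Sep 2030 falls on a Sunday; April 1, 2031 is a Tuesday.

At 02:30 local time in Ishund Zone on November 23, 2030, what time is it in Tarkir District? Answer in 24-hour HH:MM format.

09:30

1 November 2030 is a Friday, so the first Sunday is November 3 and the fourth is November 24.
1 February 2031 is a Saturday, so the first Sunday is February 2 and the second is February 9.
November 23, 2030 is outside the daylight-saving period (24 November 2030 – 9 February 2031), so Ishund Zone is on standard time, UTC−07:00.
02:30 Ishund Zone + 7h = 09:30 UTC.
1 September 2030 is a Sunday, so the first Friday is September 6 and the second is September 13.
1 April 2031 is a Tuesday, so the first Sunday is April 6 and the fourth is April 27.
At the standard offset (UTC−01:00), 09:30 UTC − 1h = 08:30 Tarkir District standard time.
Daylight saving runs 13 September 2030 – 27 April 2031; the standard-time date in Tarkir District, November 23, 2030, is inside that window, so Tarkir District is at UTC+00:00.
09:30 UTC + 0h = 09:30 Tarkir District.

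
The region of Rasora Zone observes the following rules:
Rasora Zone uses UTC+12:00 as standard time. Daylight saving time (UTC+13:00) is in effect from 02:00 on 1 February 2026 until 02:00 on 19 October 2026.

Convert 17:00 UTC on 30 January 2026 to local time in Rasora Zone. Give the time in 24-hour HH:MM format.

At the standard offset (UTC+12:00), 17:00 UTC + 12h = 05:00 Rasora Zone standard time (rolling into the next day, 31 January 2026).
Daylight saving runs 1 February – 19 October; the standard-time date in Rasora Zone, 31 January 2026, is outside that window, so Rasora Zone is on standard time at UTC+12:00.
17:00 UTC + 12h = 05:00 local (rolling into the next day, 31 January 2026).

05:00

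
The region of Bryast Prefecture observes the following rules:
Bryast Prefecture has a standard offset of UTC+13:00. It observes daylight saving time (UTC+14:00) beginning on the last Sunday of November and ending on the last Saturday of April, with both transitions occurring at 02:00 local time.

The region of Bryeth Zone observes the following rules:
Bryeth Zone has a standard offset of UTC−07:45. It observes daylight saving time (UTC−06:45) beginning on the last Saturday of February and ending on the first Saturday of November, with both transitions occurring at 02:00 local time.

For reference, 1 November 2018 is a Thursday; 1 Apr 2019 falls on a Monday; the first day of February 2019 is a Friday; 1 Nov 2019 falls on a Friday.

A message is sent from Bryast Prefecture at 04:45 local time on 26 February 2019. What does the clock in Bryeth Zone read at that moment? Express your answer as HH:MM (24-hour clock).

08:00

1 November 2018 is a Thursday, so Sundays fall on 4, 11, 18, 25; the last is November 25.
1 April 2019 is a Monday, so Saturdays fall on 6, 13, 20, 27; the last is April 27.
26 February 2019 lies within the daylight-saving period (25 November 2018 – 27 April 2019), so Bryast Prefecture is on daylight time, UTC+14:00.
04:45 Bryast Prefecture − 14h = 14:45 UTC (rolling into the previous day, 25 February 2019).
1 February 2019 is a Friday, so Saturdays fall on 2, 9, 16, 23; the last is February 23.
1 November 2019 is a Friday, so the first Saturday is November 2.
At the standard offset (UTC−07:45), 14:45 UTC − 7h45m = 07:00 Bryeth Zone standard time.
The standard-time date in Bryeth Zone, 25 February 2019, falls between 23 February and 2 November, so daylight saving is in effect and Bryeth Zone is at UTC−06:45.
14:45 UTC − 6h45m = 08:00 Bryeth Zone.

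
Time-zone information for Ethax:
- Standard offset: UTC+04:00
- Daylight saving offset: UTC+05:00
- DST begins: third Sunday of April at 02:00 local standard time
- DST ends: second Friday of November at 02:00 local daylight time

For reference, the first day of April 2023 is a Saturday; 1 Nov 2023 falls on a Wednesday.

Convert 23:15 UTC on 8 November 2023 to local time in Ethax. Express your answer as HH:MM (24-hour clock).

04:15

1 April 2023 is a Saturday, so the first Sunday is April 2 and the third is April 16.
1 November 2023 is a Wednesday, so the first Friday is November 3 and the second is November 10.
At the standard offset (UTC+04:00), 23:15 UTC + 4h = 03:15 Ethax standard time (rolling into the next day, 9 November 2023).
Daylight saving runs 16 April – 10 November; the standard-time date in Ethax, 9 November 2023, is inside that window, so Ethax is at UTC+05:00.
23:15 UTC + 5h = 04:15 local (rolling into the next day, 9 November 2023).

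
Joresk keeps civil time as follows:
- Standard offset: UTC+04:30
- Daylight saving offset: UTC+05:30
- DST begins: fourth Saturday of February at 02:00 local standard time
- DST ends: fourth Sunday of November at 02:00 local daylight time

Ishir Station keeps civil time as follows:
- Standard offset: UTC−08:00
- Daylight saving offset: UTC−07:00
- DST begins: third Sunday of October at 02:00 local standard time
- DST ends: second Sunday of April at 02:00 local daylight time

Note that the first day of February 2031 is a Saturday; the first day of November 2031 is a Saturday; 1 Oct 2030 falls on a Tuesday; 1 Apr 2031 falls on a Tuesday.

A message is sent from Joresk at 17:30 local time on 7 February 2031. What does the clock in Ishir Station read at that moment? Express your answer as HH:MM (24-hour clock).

1 February 2031 is a Saturday, so the first Saturday is February 1 and the fourth is February 22.
1 November 2031 is a Saturday, so the first Sunday is November 2 and the fourth is November 23.
7 February 2031 does not fall between 22 February and 23 November, so daylight saving is not in effect and Joresk is at UTC+04:30.
17:30 Joresk − 4h30m = 13:00 UTC.
1 October 2030 is a Tuesday, so the first Sunday is October 6 and the third is October 20.
1 April 2031 is a Tuesday, so the first Sunday is April 6 and the second is April 13.
At the standard offset (UTC−08:00), 13:00 UTC − 8h = 05:00 Ishir Station standard time.
The standard-time date in Ishir Station, 7 February 2031, falls between 20 October 2030 and 13 April 2031, so daylight saving is in effect and Ishir Station is at UTC−07:00.
13:00 UTC − 7h = 06:00 Ishir Station.

06:00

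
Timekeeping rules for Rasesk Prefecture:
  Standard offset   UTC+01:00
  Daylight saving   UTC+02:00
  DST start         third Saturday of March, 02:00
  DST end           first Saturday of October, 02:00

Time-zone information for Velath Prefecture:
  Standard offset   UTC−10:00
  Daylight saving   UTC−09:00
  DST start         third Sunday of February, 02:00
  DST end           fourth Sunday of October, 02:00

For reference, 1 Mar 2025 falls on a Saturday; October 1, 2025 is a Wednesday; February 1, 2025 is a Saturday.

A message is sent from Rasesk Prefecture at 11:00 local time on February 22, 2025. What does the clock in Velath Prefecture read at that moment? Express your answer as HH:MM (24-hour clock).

1 March 2025 is a Saturday, so the first Saturday is March 1 and the third is March 15.
1 October 2025 is a Wednesday, so the first Saturday is October 4.
February 22, 2025 does not fall between 15 March and 4 October, so daylight saving is not in effect and Rasesk Prefecture is at UTC+01:00.
11:00 Rasesk Prefecture − 1h = 10:00 UTC.
1 February 2025 is a Saturday, so the first Sunday is February 2 and the third is February 16.
1 October 2025 is a Wednesday, so the first Sunday is October 5 and the fourth is October 26.
At the standard offset (UTC−10:00), 10:00 UTC − 10h = 00:00 Velath Prefecture standard time.
Daylight saving runs 16 February – 26 October; the standard-time date in Velath Prefecture, February 22, 2025, is inside that window, so Velath Prefecture is at UTC−09:00.
10:00 UTC − 9h = 01:00 Velath Prefecture.

01:00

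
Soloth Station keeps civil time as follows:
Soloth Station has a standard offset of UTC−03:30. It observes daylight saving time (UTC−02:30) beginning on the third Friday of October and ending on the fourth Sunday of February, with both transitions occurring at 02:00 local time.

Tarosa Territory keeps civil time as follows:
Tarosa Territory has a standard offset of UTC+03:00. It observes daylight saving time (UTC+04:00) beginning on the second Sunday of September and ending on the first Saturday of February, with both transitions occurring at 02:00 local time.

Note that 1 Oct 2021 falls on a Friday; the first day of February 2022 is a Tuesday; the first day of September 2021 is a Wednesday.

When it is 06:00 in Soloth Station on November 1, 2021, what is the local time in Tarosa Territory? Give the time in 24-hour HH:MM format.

1 October 2021 is a Friday, so the first Friday is October 1 and the third is October 15.
1 February 2022 is a Tuesday, so the first Sunday is February 6 and the fourth is February 27.
Daylight saving runs 15 October 2021 – 27 February 2022; November 1, 2021 is inside that window, so Soloth Station is at UTC−02:30.
06:00 Soloth Station + 2h30m = 08:30 UTC.
1 September 2021 is a Wednesday, so the first Sunday is September 5 and the second is September 12.
1 February 2022 is a Tuesday, so the first Saturday is February 5.
At the standard offset (UTC+03:00), 08:30 UTC + 3h = 11:30 Tarosa Territory standard time.
The standard-time date in Tarosa Territory, November 1, 2021, lies within the daylight-saving period (12 September 2021 – 5 February 2022), so Tarosa Territory is on daylight time, UTC+04:00.
08:30 UTC + 4h = 12:30 Tarosa Territory.

12:30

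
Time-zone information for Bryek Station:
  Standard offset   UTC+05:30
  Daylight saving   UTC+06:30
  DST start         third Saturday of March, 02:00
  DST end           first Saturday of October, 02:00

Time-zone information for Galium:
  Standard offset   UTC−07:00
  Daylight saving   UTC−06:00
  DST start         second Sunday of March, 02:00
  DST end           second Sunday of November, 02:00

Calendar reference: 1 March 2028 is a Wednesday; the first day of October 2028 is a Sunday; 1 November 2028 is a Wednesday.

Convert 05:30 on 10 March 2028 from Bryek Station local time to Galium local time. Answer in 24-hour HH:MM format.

17:00

1 March 2028 is a Wednesday, so the first Saturday is March 4 and the third is March 18.
1 October 2028 is a Sunday, so the first Saturday is October 7.
10 March 2028 is outside the daylight-saving period (18 March – 7 October), so Bryek Station is on standard time, UTC+05:30.
05:30 Bryek Station − 5h30m = 00:00 UTC.
1 March 2028 is a Wednesday, so the first Sunday is March 5 and the second is March 12.
1 November 2028 is a Wednesday, so the first Sunday is November 5 and the second is November 12.
At the standard offset (UTC−07:00), 00:00 UTC − 7h = 17:00 Galium standard time (rolling into the previous day, 9 March 2028).
The standard-time date in Galium, 9 March 2028, does not fall between 12 March and 12 November, so daylight saving is not in effect and Galium is at UTC−07:00.
00:00 UTC − 7h = 17:00 Galium (rolling into the previous day, 9 March 2028).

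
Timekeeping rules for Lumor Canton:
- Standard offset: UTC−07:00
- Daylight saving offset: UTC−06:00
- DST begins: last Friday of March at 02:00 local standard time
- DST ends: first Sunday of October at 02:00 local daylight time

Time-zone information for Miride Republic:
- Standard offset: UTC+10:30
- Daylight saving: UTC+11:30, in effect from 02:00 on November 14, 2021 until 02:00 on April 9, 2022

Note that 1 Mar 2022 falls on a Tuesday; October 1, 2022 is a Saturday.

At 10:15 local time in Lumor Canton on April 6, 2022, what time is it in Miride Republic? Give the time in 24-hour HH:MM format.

03:45

1 March 2022 is a Tuesday, so Fridays fall on 4, 11, 18, 25; the last is March 25.
1 October 2022 is a Saturday, so the first Sunday is October 2.
Daylight saving runs 25 March – 2 October; April 6, 2022 is inside that window, so Lumor Canton is at UTC−06:00.
10:15 Lumor Canton + 6h = 16:15 UTC.
At the standard offset (UTC+10:30), 16:15 UTC + 10h30m = 02:45 Miride Republic standard time (rolling into the next day, 7 April 2022).
The standard-time date in Miride Republic, April 7, 2022, falls between 14 November 2021 and 9 April 2022, so daylight saving is in effect and Miride Republic is at UTC+11:30.
16:15 UTC + 11h30m = 03:45 Miride Republic (rolling into the next day, 7 April 2022).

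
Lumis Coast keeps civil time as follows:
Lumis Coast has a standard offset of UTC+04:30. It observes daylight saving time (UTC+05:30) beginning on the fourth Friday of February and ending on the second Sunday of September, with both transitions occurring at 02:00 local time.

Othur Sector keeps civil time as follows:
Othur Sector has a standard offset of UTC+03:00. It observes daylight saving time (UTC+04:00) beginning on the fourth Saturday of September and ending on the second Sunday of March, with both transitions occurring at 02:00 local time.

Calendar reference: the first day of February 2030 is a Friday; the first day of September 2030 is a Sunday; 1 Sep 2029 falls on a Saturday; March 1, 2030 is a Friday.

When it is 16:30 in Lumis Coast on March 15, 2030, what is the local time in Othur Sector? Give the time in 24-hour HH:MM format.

1 February 2030 is a Friday, so the first Friday is February 1 and the fourth is February 22.
1 September 2030 is a Sunday, so the first Sunday is September 1 and the second is September 8.
March 15, 2030 lies within the daylight-saving period (22 February – 8 September), so Lumis Coast is on daylight time, UTC+05:30.
16:30 Lumis Coast − 5h30m = 11:00 UTC.
1 September 2029 is a Saturday, so the first Saturday is September 1 and the fourth is September 22.
1 March 2030 is a Friday, so the first Sunday is March 3 and the second is March 10.
At the standard offset (UTC+03:00), 11:00 UTC + 3h = 14:00 Othur Sector standard time.
Daylight saving runs 22 September 2029 – 10 March 2030; the standard-time date in Othur Sector, March 15, 2030, is outside that window, so Othur Sector is on standard time at UTC+03:00.
11:00 UTC + 3h = 14:00 Othur Sector.

14:00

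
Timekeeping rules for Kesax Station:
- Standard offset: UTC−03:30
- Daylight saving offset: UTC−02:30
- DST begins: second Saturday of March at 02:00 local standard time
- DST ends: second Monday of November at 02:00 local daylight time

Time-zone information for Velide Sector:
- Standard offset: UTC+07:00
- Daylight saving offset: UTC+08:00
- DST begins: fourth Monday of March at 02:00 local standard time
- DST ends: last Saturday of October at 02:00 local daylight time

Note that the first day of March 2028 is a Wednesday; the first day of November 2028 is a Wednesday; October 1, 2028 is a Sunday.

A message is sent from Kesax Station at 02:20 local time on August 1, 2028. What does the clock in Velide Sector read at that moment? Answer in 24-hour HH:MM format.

1 March 2028 is a Wednesday, so the first Saturday is March 4 and the second is March 11.
1 November 2028 is a Wednesday, so the first Monday is November 6 and the second is November 13.
August 1, 2028 falls between 11 March and 13 November, so daylight saving is in effect and Kesax Station is at UTC−02:30.
02:20 Kesax Station + 2h30m = 04:50 UTC.
1 March 2028 is a Wednesday, so the first Monday is March 6 and the fourth is March 27.
1 October 2028 is a Sunday, so Saturdays fall on 7, 14, 21, 28; the last is October 28.
At the standard offset (UTC+07:00), 04:50 UTC + 7h = 11:50 Velide Sector standard time.
The standard-time date in Velide Sector, August 1, 2028, falls between 27 March and 28 October, so daylight saving is in effect and Velide Sector is at UTC+08:00.
04:50 UTC + 8h = 12:50 Velide Sector.

12:50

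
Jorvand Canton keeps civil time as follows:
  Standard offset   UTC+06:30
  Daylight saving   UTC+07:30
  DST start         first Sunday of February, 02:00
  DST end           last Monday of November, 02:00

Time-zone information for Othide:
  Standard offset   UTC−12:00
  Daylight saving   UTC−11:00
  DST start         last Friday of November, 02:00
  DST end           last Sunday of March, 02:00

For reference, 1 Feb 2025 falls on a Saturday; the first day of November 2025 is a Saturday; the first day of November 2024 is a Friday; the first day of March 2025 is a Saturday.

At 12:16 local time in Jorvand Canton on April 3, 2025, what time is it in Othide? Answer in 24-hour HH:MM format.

16:46

1 February 2025 is a Saturday, so the first Sunday is February 2.
1 November 2025 is a Saturday, so Mondays fall on 3, 10, 17, 24; the last is November 24.
April 3, 2025 falls between 2 February and 24 November, so daylight saving is in effect and Jorvand Canton is at UTC+07:30.
12:16 Jorvand Canton − 7h30m = 04:46 UTC.
1 November 2024 is a Friday, so Fridays fall on 1, 8, 15, 22, 29; the last is November 29.
1 March 2025 is a Saturday, so Sundays fall on 2, 9, 16, 23, 30; the last is March 30.
At the standard offset (UTC−12:00), 04:46 UTC − 12h = 16:46 Othide standard time (rolling into the previous day, 2 April 2025).
The standard-time date in Othide, April 2, 2025, does not fall between 29 November 2024 and 30 March 2025, so daylight saving is not in effect and Othide is at UTC−12:00.
04:46 UTC − 12h = 16:46 Othide (rolling into the previous day, 2 April 2025).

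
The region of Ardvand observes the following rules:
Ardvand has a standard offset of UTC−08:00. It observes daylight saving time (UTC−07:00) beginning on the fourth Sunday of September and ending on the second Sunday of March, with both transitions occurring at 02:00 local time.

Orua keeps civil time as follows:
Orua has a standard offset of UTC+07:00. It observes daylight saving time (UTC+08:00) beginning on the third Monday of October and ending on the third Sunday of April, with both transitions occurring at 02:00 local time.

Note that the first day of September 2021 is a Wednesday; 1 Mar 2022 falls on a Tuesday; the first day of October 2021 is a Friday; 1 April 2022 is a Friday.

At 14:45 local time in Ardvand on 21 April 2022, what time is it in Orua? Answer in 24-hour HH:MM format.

1 September 2021 is a Wednesday, so the first Sunday is September 5 and the fourth is September 26.
1 March 2022 is a Tuesday, so the first Sunday is March 6 and the second is March 13.
21 April 2022 is outside the daylight-saving period (26 September 2021 – 13 March 2022), so Ardvand is on standard time, UTC−08:00.
14:45 Ardvand + 8h = 22:45 UTC.
1 October 2021 is a Friday, so the first Monday is October 4 and the third is October 18.
1 April 2022 is a Friday, so the first Sunday is April 3 and the third is April 17.
At the standard offset (UTC+07:00), 22:45 UTC + 7h = 05:45 Orua standard time (rolling into the next day, 22 April 2022).
Daylight saving runs 18 October 2021 – 17 April 2022; the standard-time date in Orua, 22 April 2022, is outside that window, so Orua is on standard time at UTC+07:00.
22:45 UTC + 7h = 05:45 Orua (rolling into the next day, 22 April 2022).

05:45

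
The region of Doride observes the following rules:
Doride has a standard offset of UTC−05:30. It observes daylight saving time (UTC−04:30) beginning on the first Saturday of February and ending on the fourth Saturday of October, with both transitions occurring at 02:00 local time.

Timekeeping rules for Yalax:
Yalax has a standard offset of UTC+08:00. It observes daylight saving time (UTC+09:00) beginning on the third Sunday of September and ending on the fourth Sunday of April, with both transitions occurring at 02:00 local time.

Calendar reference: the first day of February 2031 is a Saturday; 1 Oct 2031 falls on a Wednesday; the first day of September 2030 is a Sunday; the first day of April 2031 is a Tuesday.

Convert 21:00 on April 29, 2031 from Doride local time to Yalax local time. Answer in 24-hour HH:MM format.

1 February 2031 is a Saturday, so the first Saturday is February 1.
1 October 2031 is a Wednesday, so the first Saturday is October 4 and the fourth is October 25.
April 29, 2031 falls between 1 February and 25 October, so daylight saving is in effect and Doride is at UTC−04:30.
21:00 Doride + 4h30m = 01:30 UTC (rolling into the next day, 30 April 2031).
1 September 2030 is a Sunday, so the first Sunday is September 1 and the third is September 15.
1 April 2031 is a Tuesday, so the first Sunday is April 6 and the fourth is April 27.
At the standard offset (UTC+08:00), 01:30 UTC + 8h = 09:30 Yalax standard time.
The standard-time date in Yalax, April 30, 2031, does not fall between 15 September 2030 and 27 April 2031, so daylight saving is not in effect and Yalax is at UTC+08:00.
01:30 UTC + 8h = 09:30 Yalax.

09:30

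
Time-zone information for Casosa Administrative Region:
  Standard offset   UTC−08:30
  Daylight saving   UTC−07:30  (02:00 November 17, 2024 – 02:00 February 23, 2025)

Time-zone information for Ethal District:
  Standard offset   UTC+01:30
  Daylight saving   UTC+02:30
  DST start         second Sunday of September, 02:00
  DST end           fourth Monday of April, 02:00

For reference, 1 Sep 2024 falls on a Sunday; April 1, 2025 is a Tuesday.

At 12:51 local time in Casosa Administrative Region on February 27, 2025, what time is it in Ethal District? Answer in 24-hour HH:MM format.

Daylight saving runs 17 November 2024 – 23 February 2025; February 27, 2025 is outside that window, so Casosa Administrative Region is on standard time at UTC−08:30.
12:51 Casosa Administrative Region + 8h30m = 21:21 UTC.
1 September 2024 is a Sunday, so the first Sunday is September 1 and the second is September 8.
1 April 2025 is a Tuesday, so the first Monday is April 7 and the fourth is April 28.
At the standard offset (UTC+01:30), 21:21 UTC + 1h30m = 22:51 Ethal District standard time.
Daylight saving runs 8 September 2024 – 28 April 2025; the standard-time date in Ethal District, February 27, 2025, is inside that window, so Ethal District is at UTC+02:30.
21:21 UTC + 2h30m = 23:51 Ethal District.

23:51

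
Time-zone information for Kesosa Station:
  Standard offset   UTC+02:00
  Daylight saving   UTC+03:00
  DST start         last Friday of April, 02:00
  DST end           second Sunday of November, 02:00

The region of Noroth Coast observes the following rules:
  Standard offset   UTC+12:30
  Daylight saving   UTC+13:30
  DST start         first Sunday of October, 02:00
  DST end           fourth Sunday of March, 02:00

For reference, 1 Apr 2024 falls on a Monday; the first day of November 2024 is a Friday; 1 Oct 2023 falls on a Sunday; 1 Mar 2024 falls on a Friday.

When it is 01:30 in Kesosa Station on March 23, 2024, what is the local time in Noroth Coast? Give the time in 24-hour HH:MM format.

13:00

1 April 2024 is a Monday, so Fridays fall on 5, 12, 19, 26; the last is April 26.
1 November 2024 is a Friday, so the first Sunday is November 3 and the second is November 10.
Daylight saving runs 26 April – 10 November; March 23, 2024 is outside that window, so Kesosa Station is on standard time at UTC+02:00.
01:30 Kesosa Station − 2h = 23:30 UTC (rolling into the previous day, 22 March 2024).
1 October 2023 is a Sunday, so the first Sunday is October 1.
1 March 2024 is a Friday, so the first Sunday is March 3 and the fourth is March 24.
At the standard offset (UTC+12:30), 23:30 UTC + 12h30m = 12:00 Noroth Coast standard time (rolling into the next day, 23 March 2024).
The standard-time date in Noroth Coast, March 23, 2024, falls between 1 October 2023 and 24 March 2024, so daylight saving is in effect and Noroth Coast is at UTC+13:30.
23:30 UTC + 13h30m = 13:00 Noroth Coast (rolling into the next day, 23 March 2024).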